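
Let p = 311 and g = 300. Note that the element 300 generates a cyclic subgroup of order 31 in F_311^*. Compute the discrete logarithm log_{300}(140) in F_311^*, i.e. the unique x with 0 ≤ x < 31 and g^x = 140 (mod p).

12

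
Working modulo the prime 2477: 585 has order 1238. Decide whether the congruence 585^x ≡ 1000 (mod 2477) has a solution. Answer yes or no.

1000 ∈ ⟨585⟩ iff 1000^1238 ≡ 1 (mod 2477), since |⟨585⟩| = 1238.
1000^1238 mod 2477 = 1.
Since 1 = 1, 1000 lies in the subgroup.

yes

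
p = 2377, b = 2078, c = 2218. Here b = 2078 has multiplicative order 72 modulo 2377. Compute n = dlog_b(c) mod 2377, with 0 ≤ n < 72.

71

Baby-step giant-step with m = ceil(sqrt(72)) = 9.
Baby table (2078^j mod 2377 for j=0..8):
  0:1  1:2078  2:1452  3:843  4:2282  5:2258  6:2303  7:733
  8:1894
Giant step factor: 2078^(-9) ≡ 709 (mod 2377).
Scan 2218·709^i mod 2377 for i = 0, 1, …:
  i=0: 2218   i=1: 1365   i=2: 346   i=3: 483
  i=4: 159   i=5: 1012   i=6: 2031   i=7: 1894
Match at i=7, j=8: n = 7·9 + 8 = 71.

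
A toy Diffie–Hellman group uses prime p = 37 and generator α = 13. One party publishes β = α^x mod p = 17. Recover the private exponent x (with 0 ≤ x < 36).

17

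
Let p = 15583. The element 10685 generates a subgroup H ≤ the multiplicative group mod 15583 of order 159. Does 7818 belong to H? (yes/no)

yes

7818 ∈ ⟨10685⟩ iff 7818^159 ≡ 1 (mod 15583), since |⟨10685⟩| = 159.
7818^159 mod 15583 = 1.
Since 1 = 1, 7818 lies in the subgroup.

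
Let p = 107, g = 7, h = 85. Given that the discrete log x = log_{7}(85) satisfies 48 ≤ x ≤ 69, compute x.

56

Compute 7^48 mod 107 = 40, then multiply by 7 repeatedly:
  7^48=40  7^49=66  7^50=34  7^51=24  7^52=61
  7^53=106  7^54=100  7^55=58  7^56=85
Found 85 at exponent 56.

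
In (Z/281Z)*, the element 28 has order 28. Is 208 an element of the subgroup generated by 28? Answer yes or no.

208 ∈ ⟨28⟩ iff 208^28 ≡ 1 (mod 281), since |⟨28⟩| = 28.
208^28 mod 281 = 280.
Since 280 ≠ 1, 208 does not lie in the subgroup.

no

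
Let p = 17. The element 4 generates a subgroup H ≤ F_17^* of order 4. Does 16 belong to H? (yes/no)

yes

⟨4⟩ has order 4; its elements mod 17 are {1, 4, 13, 16}.
16 is in this set.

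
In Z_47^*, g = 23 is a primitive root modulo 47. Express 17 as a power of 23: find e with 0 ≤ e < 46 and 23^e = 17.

Baby-step giant-step with m = ceil(sqrt(46)) = 7.
Baby table (23^j mod 47 for j=0..6):
  0:1  1:23  2:12  3:41  4:3  5:22  6:36
Giant step factor: 23^(-7) ≡ 13 (mod 47).
Scan 17·13^i mod 47 for i = 0, 1, …:
  i=0: 17   i=1: 33   i=2: 6   i=3: 31
  i=4: 27   i=5: 22
Match at i=5, j=5: e = 5·7 + 5 = 40.

40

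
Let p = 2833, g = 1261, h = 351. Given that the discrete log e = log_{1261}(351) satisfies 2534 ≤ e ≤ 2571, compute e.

Compute 1261^2534 mod 2833 = 2778, then multiply by 1261 repeatedly:
  1261^2534=2778  1261^2535=1470  1261^2536=888  1261^2537=733  1261^2538=755
  1261^2539=167  1261^2540=945  1261^2541=1785  1261^2542=1483  1261^2543=283
  1261^2544=2738  1261^2545=2024  1261^2546=2564  1261^2547=751  1261^2548=789
  1261^2549=546  1261^2550=87  1261^2551=2053  1261^2552=2304  1261^2553=1519
  1261^2554=351
Found 351 at exponent 2554.

2554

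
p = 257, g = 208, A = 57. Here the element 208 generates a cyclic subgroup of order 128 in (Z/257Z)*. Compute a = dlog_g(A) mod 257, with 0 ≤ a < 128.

Successive powers of 208 modulo 257:
  208^0=1  208^1=208  208^2=88  208^3=57
So 208^3 ≡ 57 (mod 257), giving a = 3.

3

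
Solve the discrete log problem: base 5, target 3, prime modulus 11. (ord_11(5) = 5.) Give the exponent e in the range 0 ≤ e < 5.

2

Successive powers of 5 modulo 11:
  5^0=1  5^1=5  5^2=3
So 5^2 ≡ 3 (mod 11), giving e = 2.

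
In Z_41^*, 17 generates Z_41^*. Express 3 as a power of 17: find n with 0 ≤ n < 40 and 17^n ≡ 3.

15

Successive powers of 17 modulo 41:
  17^0=1  17^1=17  17^2=2  17^3=34  17^4=4  17^5=27
  17^6=8  17^7=13  17^8=16  17^9=26  17^10=32  17^11=11
  17^12=23  17^13=22  17^14=5  17^15=3
So 17^15 ≡ 3 (mod 41), giving n = 15.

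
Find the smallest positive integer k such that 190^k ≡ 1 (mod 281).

280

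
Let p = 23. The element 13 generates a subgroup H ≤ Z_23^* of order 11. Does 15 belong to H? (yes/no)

no

⟨13⟩ has order 11; its elements mod 23 are {1, 2, 3, 4, 6, 8, 9, 12, 13, 16, 18}.
15 is not in this set.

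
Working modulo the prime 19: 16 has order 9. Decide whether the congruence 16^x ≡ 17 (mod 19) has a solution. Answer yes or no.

yes

⟨16⟩ has order 9; its elements mod 19 are {1, 4, 5, 6, 7, 9, 11, 16, 17}.
17 is in this set.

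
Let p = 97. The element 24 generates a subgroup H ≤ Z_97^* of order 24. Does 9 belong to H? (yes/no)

⟨24⟩ has order 24; its elements mod 97 are {1, 4, 6, 9, 16, 22, 24, 33, 35, 36, 43, 47, 50, 54, 61, 62, 64, 73, 75, 81, 88, 91, 93, 96}.
9 is in this set.

yes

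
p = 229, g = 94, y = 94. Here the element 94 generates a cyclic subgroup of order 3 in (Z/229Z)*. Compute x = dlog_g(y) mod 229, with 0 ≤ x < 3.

1

Successive powers of 94 modulo 229:
  94^0=1  94^1=94
So 94^1 ≡ 94 (mod 229), giving x = 1.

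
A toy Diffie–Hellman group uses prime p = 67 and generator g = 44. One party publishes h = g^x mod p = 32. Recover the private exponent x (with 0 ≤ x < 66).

Baby-step giant-step with m = ceil(sqrt(66)) = 9.
Baby table (44^j mod 67 for j=0..8):
  0:1  1:44  2:60  3:27  4:49  5:12  6:59  7:50
  8:56
Giant step factor: 44^(-9) ≡ 58 (mod 67).
Scan 32·58^i mod 67 for i = 0, 1, …:
  i=0: 32   i=1: 47   i=2: 46   i=3: 55
  i=4: 41   i=5: 33   i=6: 38   i=7: 60
Match at i=7, j=2: x = 7·9 + 2 = 65.

65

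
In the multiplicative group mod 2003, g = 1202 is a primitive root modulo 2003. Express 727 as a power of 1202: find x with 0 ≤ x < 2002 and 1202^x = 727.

703

Baby-step giant-step with m = ceil(sqrt(2002)) = 45.
Baby table (1202^j mod 2003 for j=0..44):
  0:1  1:1202  2:641  3:1330  4:266  5:1255  6:251  7:1252
  8:651  9:1332  10:667  11:534  12:908  13:1784  14:1158  15:1834
  16:1168  17:1836  18:1569  19:1115  20:223  21:1647  22:730  23:146
  24:1231  25:1448  26:1892  27:779  28:957  29:592  30:519  31:905
  32:181  33:1238  34:1850  35:370  36:74  37:816  38:1365  39:273
  40:1657  41:732  42:547  43:510  44:102
Giant step factor: 1202^(-45) ≡ 923 (mod 2003).
Scan 727·923^i mod 2003 for i = 0, 1, …:
  i=0: 727   i=1: 16   i=2: 747   i=3: 449
  i=4: 1809   i=5: 1208   i=6: 1316   i=7: 850
  i=8: 1377   i=9: 1069     …   i=14: 294
  i=15: 957
Match at i=15, j=28: x = 15·45 + 28 = 703.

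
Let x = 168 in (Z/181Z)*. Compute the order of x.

90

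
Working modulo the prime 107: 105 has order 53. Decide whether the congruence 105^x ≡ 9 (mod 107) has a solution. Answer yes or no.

yes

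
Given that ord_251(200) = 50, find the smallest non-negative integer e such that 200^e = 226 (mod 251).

39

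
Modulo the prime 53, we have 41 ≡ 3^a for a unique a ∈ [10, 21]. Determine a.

21

Compute 3^10 mod 53 = 7, then multiply by 3 repeatedly:
  3^10=7  3^11=21  3^12=10  3^13=30  3^14=37
  3^15=5  3^16=15  3^17=45  3^18=29  3^19=34
  3^20=49  3^21=41
Found 41 at exponent 21.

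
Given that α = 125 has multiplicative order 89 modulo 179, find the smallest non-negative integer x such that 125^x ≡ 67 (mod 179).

Baby-step giant-step with m = ceil(sqrt(89)) = 10.
Baby table (125^j mod 179 for j=0..9):
  0:1  1:125  2:52  3:56  4:19  5:48  6:93  7:169
  8:3  9:17
Giant step factor: 125^(-10) ≡ 70 (mod 179).
Scan 67·70^i mod 179 for i = 0, 1, …:
  i=0: 67   i=1: 36   i=2: 14   i=3: 85
  i=4: 43   i=5: 146   i=6: 17
Match at i=6, j=9: x = 6·10 + 9 = 69.

69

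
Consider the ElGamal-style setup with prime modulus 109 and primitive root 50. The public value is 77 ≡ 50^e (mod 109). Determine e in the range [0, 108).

Baby-step giant-step with m = ceil(sqrt(108)) = 11.
Baby table (50^j mod 109 for j=0..10):
  0:1  1:50  2:102  3:86  4:49  5:52  6:93  7:72
  8:3  9:41  10:88
Giant step factor: 50^(-11) ≡ 30 (mod 109).
Scan 77·30^i mod 109 for i = 0, 1, …:
  i=0: 77   i=1: 21   i=2: 85   i=3: 43
  i=4: 91   i=5: 5   i=6: 41
Match at i=6, j=9: e = 6·11 + 9 = 75.

75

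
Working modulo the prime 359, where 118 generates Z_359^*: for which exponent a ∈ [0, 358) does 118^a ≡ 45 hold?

Baby-step giant-step with m = ceil(sqrt(358)) = 19.
Baby table (118^j mod 359 for j=0..18):
  0:1  1:118  2:282  3:248  4:185  5:290  6:115  7:287
  8:120  9:159  10:94  11:322  12:301  13:336  14:158  15:335
  16:40  17:53  18:151
Giant step factor: 118^(-19) ≡ 291 (mod 359).
Scan 45·291^i mod 359 for i = 0, 1, …:
  i=0: 45   i=1: 171   i=2: 219   i=3: 186
  i=4: 276   i=5: 259   i=6: 338   i=7: 351
  i=8: 185
Match at i=8, j=4: a = 8·19 + 4 = 156.

156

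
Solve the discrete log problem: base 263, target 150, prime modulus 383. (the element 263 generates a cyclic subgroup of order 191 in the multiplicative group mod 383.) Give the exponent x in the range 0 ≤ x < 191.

Baby-step giant-step with m = ceil(sqrt(191)) = 14.
Baby table (263^j mod 383 for j=0..13):
  0:1  1:263  2:229  3:96  4:353  5:153  6:24  7:184
  8:134  9:6  10:46  11:225  12:193  13:203
Giant step factor: 263^(-14) ≡ 63 (mod 383).
Scan 150·63^i mod 383 for i = 0, 1, …:
  i=0: 150   i=1: 258   i=2: 168   i=3: 243
  i=4: 372   i=5: 73   i=6: 3   i=7: 189
  i=8: 34   i=9: 227   i=10: 130   i=11: 147
  i=12: 69   i=13: 134
Match at i=13, j=8: x = 13·14 + 8 = 190.

190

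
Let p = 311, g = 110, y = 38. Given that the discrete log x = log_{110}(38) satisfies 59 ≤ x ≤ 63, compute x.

Compute 110^59 mod 311 = 101, then multiply by 110 repeatedly:
  110^59=101  110^60=225  110^61=181  110^62=6  110^63=38
Found 38 at exponent 63.

63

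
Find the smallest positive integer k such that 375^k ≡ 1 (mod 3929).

3928

The order of 375 must divide p − 1 = 3928 = 2^3 · 491.
Divisors: 1, 2, 4, 8, 491, 982, 1964, 3928.
Check each in increasing order: 375^1 ≡ 375;  375^2 ≡ 3110;  375^4 ≡ 2831;  375^8 ≡ 3330;  375^491 ≡ 1937;  375^982 ≡ 3703;  375^1964 ≡ 3928;  375^3928 ≡ 1.
Smallest exponent giving 1 is 3928.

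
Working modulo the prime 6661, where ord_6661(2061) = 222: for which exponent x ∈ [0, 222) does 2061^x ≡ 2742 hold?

Baby-step giant-step with m = ceil(sqrt(222)) = 15.
Baby table (2061^j mod 6661 for j=0..14):
  0:1  1:2061  2:4664  3:681  4:4731  5:5548  6:4152  7:4548
  8:1401  9:3248  10:6484  11:1558  12:436  13:6022  14:1899
Giant step factor: 2061^(-15) ≡ 6402 (mod 6661).
Scan 2742·6402^i mod 6661 for i = 0, 1, …:
  i=0: 2742   i=1: 2549   i=2: 5909   i=3: 1599
  i=4: 5502   i=5: 436
Match at i=5, j=12: x = 5·15 + 12 = 87.

87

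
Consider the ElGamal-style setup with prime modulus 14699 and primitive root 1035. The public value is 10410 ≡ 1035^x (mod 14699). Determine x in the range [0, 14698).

12789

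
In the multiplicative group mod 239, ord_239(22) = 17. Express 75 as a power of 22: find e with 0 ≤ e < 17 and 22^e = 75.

Successive powers of 22 modulo 239:
  22^0=1  22^1=22  22^2=6  22^3=132  22^4=36  22^5=75
So 22^5 ≡ 75 (mod 239), giving e = 5.

5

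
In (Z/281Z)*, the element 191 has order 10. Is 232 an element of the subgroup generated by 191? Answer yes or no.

232 ∈ ⟨191⟩ iff 232^10 ≡ 1 (mod 281), since |⟨191⟩| = 10.
232^10 mod 281 = 1.
Since 1 = 1, 232 lies in the subgroup.

yes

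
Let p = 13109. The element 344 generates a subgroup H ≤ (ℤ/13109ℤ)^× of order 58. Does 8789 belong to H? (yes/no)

yes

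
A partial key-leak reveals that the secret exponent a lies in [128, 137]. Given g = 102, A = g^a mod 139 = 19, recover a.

131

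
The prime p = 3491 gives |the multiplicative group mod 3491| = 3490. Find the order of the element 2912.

1745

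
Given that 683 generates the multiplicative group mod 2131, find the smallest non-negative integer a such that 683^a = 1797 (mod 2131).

63

Baby-step giant-step with m = ceil(sqrt(2130)) = 47.
Baby table (683^j mod 2131 for j=0..46):
  0:1  1:683  2:1931  3:1915  4:1642  5:580  6:1905  7:1205
  8:449  9:1934  10:1833  11:1042  12:2063  13:438  14:814  15:1902
  16:1287  17:1049  18:451  19:1169  20:1433  21:610  22:1085  23:1598
  24:362  25:50  26:54  27:655  28:1986  29:1122  30:1297  31:1486
  32:582  33:1140  34:805  35:17  36:956  37:862  38:590  39:211
  40:1336  41:420  42:1306  43:1240  44:913  45:1327  46:666
Giant step factor: 683^(-47) ≡ 883 (mod 2131).
Scan 1797·883^i mod 2131 for i = 0, 1, …:
  i=0: 1797   i=1: 1287
Match at i=1, j=16: a = 1·47 + 16 = 63.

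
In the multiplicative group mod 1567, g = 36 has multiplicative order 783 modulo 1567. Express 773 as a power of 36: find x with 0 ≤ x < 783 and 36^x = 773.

212

Baby-step giant-step with m = ceil(sqrt(783)) = 28.
Baby table (36^j mod 1567 for j=0..27):
  0:1  1:36  2:1296  3:1213  4:1359  5:347  6:1523  7:1550
  8:955  9:1473  10:1317  11:402  12:369  13:748  14:289  15:1002
  16:31  17:1116  18:1001  19:1562  20:1387  21:1355  22:203  23:1040
  24:1399  25:220  26:85  27:1493
Giant step factor: 36^(-28) ≡ 1557 (mod 1567).
Scan 773·1557^i mod 1567 for i = 0, 1, …:
  i=0: 773   i=1: 105   i=2: 517   i=3: 1098
  i=4: 1556   i=5: 110   i=6: 467   i=7: 31
Match at i=7, j=16: x = 7·28 + 16 = 212.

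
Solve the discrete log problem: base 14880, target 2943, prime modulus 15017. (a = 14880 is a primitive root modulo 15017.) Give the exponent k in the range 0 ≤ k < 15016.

683

Baby-step giant-step with m = ceil(sqrt(15016)) = 123.
Baby table (14880^j mod 15017 for j=0..122):
  0:1  1:14880  2:3752  3:11571  4:6575  5:245  6:11486  7:3203
  8:11699  9:4056  10:14974  11:5891  12:3851  13:13025  14:2598  15:4482
  16:1663  17:12441  18:7521  19:5796  20:1849  21:1976  22:14611  23:10571
  24:8422  25:2495  26:3576  27:5649  28:6971  29:6061  30:10595  31:5134
  32:2441  33:10974  34:13279  35:12851  36:11419  37:12382  38:587  39:9683
  40:9942  41:4493  42:156  43:8662  44:14666  45:3036  46:4544  47:8186
  48:4793  49:4107  50:7987  51:2022  52:8309  53:2959  54:76  55:4605
  56:14846  57:8410  58:4139  59:3603  60:1950  61:3156  62:3121  63:7916
  64:11749  65:12223  66:7353  67:13795  68:2227  69:10258  70:6252  71:14462
  72:950  73:5003  74:5371  75:6  76:14195  77:7495  78:9358  79:9416
  80:1470  81:8848  82:4201  83:10126  84:9319  85:14759  86:5312  87:8089
  88:3065  89:571  90:11875  91:9978  92:14578  93:75  94:4742  95:11094
  96:11856  97:12581  98:3358  99:5481  100:14970  101:6439  102:3860  103:11792
  104:6332  105:3502  106:770  107:14646  108:5776  109:4589  110:2021  111:8446
  112:14224  113:3522  114:13047  115:14601  116:11941  117:936  118:6921  119:12911
  120:3199  121:12247  122:4065
Giant step factor: 14880^(-123) ≡ 6414 (mod 15017).
Scan 2943·6414^i mod 15017 for i = 0, 1, …:
  i=0: 2943   i=1: 33   i=2: 1424   i=3: 3200
  i=4: 11578   i=5: 2227
Match at i=5, j=68: k = 5·123 + 68 = 683.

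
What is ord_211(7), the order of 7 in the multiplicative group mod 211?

210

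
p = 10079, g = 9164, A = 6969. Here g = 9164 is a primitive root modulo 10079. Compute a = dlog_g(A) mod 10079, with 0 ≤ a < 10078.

Baby-step giant-step with m = ceil(sqrt(10078)) = 101.
Baby table (9164^j mod 10079 for j=0..100):
  0:1  1:9164  2:668  3:3599  4:2748  5:5330  6:1286  7:2553
  8:2333  9:2053  10:6278  11:660  12:840  13:7483  14:6775  15:9539
  16:229  17:2124  18:1787  19:7772  20:4394  21:1011  22:2203  23:55
  24:70  25:6503  26:6444  27:10034  28:859  29:177  30:9388  31:7367
  32:2046  33:2604  34:6063  35:5884  36:8405  37:9781  38:537  39:2516
  40:5951  41:7574  42:4142  43:9853  44:5210  45:217  46:3025  47:3850
  48:4900  49:1655  50:7604  51:6929  52:9735  53:2311  54:2025  55:1661
  56:2114  57:858  58:1092  59:8720  60:3768  61:9377  62:7353  63:4777
  64:3331  65:6072  66:7728  67:4338  68:1856  69:5111  70:91  71:7446
  72:314  73:4981  74:8172  75:1238  76:6157  77:506  78:644  79:5401
  80:6874  81:9665  82:5887  83:5660  84:1706  85:1255  86:681  87:1783
  88:1353  89:1722  90:6773  91:1290  92:8972  93:5005  94:6370  95:7191
  96:1822  97:5984  98:7616  99:6028  100:7672
Giant step factor: 9164^(-101) ≡ 4741 (mod 10079).
Scan 6969·4741^i mod 10079 for i = 0, 1, …:
  i=0: 6969   i=1: 1067   i=2: 9068   i=3: 4453
  i=4: 6247   i=5: 4925   i=6: 6461   i=7: 1520
  i=8: 9914   i=9: 3897     …   i=51: 3862
  i=52: 6278
Match at i=52, j=10: a = 52·101 + 10 = 5262.

5262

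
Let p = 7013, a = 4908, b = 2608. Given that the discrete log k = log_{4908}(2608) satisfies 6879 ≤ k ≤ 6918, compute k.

6916

Compute 4908^6879 mod 7013 = 5496, then multiply by 4908 repeatedly:
  4908^6879=5496  4908^6880=2370  4908^6881=4406  4908^6882=3569  4908^6883=5191
  4908^6884=6212  4908^6885=2985  4908^6886=223  4908^6887=456  4908^6888=901
  4908^6889=3918  4908^6890=6911  4908^6891=4320  4908^6892=2261  4908^6893=2422
  4908^6894=141  4908^6895=4754  4908^6896=381  4908^6897=4490  4908^6898=2074
  4908^6899=3329  4908^6900=5455  4908^6901=4519  4908^6902=4146  4908^6903=3855
  4908^6904=6279  4908^6905=2210  4908^6906=4582  4908^6907=4778  4908^6908=5965
  4908^6909=3958  4908^6910=6867  4908^6911=5771  4908^6912=5574  4908^6913=6492
  4908^6914=2677  4908^6915=3367  4908^6916=2608
Found 2608 at exponent 6916.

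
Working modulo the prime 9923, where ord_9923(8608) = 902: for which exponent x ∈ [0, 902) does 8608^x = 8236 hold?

179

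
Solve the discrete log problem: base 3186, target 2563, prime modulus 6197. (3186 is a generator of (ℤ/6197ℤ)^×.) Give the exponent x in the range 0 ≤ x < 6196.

Baby-step giant-step with m = ceil(sqrt(6196)) = 79.
Baby table (3186^j mod 6197 for j=0..78):
  0:1  1:3186  2:6107  3:4519  4:1903  5:2292  6:2246  7:4418
  8:2361  9:5185  10:4405  11:4322  12:158  13:1431  14:4371  15:1347
  16:3218  17:2710  18:1639  19:3980  20:1218  21:1226  22:1926  23:1206
  24:176  25:3006  26:2751  27:2128  28:290  29:587  30:4885  31:2943
  32:337  33:1601  34:655  35:4638  36:3020  37:3976  38:868  39:1586
  40:2441  41:5988  42:3402  43:219  44:3670  45:5078  46:4338  47:1558
  48:6188  49:2311  50:810  51:2708  52:1464  53:4160  54:4574  55:3617
  56:3539  57:2911  58:3734  59:4481  60:4775  61:5712  62:4040  63:271
  64:2023  65:398  66:3840  67:1362  68:1432  69:1360  70:1257  71:1540
  72:4613  73:3931  74:29  75:5636  76:3587  77:914  78:5611
Giant step factor: 3186^(-79) ≡ 569 (mod 6197).
Scan 2563·569^i mod 6197 for i = 0, 1, …:
  i=0: 2563   i=1: 2052   i=2: 2552   i=3: 1990
  i=4: 4456   i=5: 891   i=6: 5022   i=7: 701
  i=8: 2261   i=9: 3730     …   i=27: 2213
  i=28: 1206
Match at i=28, j=23: x = 28·79 + 23 = 2235.

2235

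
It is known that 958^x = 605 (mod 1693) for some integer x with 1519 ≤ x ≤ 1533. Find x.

1525

Compute 958^1519 mod 1693 = 612, then multiply by 958 repeatedly:
  958^1519=612  958^1520=518  958^1521=195  958^1522=580  958^1523=336
  958^1524=218  958^1525=605
Found 605 at exponent 1525.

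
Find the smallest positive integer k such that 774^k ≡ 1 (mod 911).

35

The order of 774 must divide p − 1 = 910 = 2 · 5 · 7 · 13.
Divisors: 1, 2, 5, 7, 10, 13, 14, 26, 35, 65, 70, 91, 130, 182, 455, 910.
Check each in increasing order: 774^1 ≡ 774;  774^2 ≡ 549;  774^5 ≡ 49;  774^7 ≡ 482;  774^10 ≡ 579;  774^13 ≡ 206;  774^14 ≡ 19;  774^26 ≡ 530;  774^35 ≡ 1.
Smallest exponent giving 1 is 35.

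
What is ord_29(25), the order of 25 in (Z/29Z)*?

7

The order of 25 must divide p − 1 = 28 = 2^2 · 7.
Divisors: 1, 2, 4, 7, 14, 28.
Check each in increasing order: 25^1 ≡ 25;  25^2 ≡ 16;  25^4 ≡ 24;  25^7 ≡ 1.
Smallest exponent giving 1 is 7.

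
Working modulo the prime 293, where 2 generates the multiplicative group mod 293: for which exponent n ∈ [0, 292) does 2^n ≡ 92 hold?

209

Baby-step giant-step with m = ceil(sqrt(292)) = 18.
Baby table (2^j mod 293 for j=0..17):
  0:1  1:2  2:4  3:8  4:16  5:32  6:64  7:128
  8:256  9:219  10:145  11:290  12:287  13:281  14:269  15:245
  16:197  17:101
Giant step factor: 2^(-18) ≡ 132 (mod 293).
Scan 92·132^i mod 293 for i = 0, 1, …:
  i=0: 92   i=1: 131   i=2: 5   i=3: 74
  i=4: 99   i=5: 176   i=6: 85   i=7: 86
  i=8: 218   i=9: 62   i=10: 273   i=11: 290
Match at i=11, j=11: n = 11·18 + 11 = 209.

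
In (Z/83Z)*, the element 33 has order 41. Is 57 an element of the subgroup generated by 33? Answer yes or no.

no

57 ∈ ⟨33⟩ iff 57^41 ≡ 1 (mod 83), since |⟨33⟩| = 41.
57^41 mod 83 = 82.
Since 82 ≠ 1, 57 does not lie in the subgroup.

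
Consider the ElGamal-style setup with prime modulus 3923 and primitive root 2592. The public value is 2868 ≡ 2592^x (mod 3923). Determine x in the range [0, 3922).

2875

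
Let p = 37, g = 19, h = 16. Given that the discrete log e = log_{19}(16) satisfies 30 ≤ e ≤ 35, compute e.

Compute 19^30 mod 37 = 27, then multiply by 19 repeatedly:
  19^30=27  19^31=32  19^32=16
Found 16 at exponent 32.

32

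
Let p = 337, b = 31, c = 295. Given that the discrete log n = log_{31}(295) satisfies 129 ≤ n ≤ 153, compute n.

Compute 31^129 mod 337 = 180, then multiply by 31 repeatedly:
  31^129=180  31^130=188  31^131=99  31^132=36  31^133=105
  31^134=222  31^135=142  31^136=21  31^137=314  31^138=298
  31^139=139  31^140=265  31^141=127  31^142=230  31^143=53
  31^144=295
Found 295 at exponent 144.

144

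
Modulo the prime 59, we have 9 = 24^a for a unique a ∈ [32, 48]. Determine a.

38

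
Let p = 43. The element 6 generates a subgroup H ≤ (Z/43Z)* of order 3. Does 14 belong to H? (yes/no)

⟨6⟩ has order 3; its elements mod 43 are {1, 6, 36}.
14 is not in this set.

no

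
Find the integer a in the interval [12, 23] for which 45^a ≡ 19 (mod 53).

21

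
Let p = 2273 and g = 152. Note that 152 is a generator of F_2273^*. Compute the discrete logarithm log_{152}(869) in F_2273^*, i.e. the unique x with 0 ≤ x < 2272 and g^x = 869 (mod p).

Baby-step giant-step with m = ceil(sqrt(2272)) = 48.
Baby table (152^j mod 2273 for j=0..47):
  0:1  1:152  2:374  3:23  4:1223  5:1783  6:529  7:853
  8:95  9:802  10:1435  11:2185  12:262  13:1183  14:249  15:1480
  16:2206  17:1181  18:2218  19:732  20:2160  21:1008  22:925  23:1947
  24:454  25:818  26:1594  27:1350  28:630  29:294  30:1501  31:852
  32:2216  33:428  34:1412  35:962  36:752  37:654  38:1669  39:1385
  40:1404  41:2019  42:33  43:470  44:977  45:759  46:1718  47:2014
Giant step factor: 152^(-48) ≡ 1013 (mod 2273).
Scan 869·1013^i mod 2273 for i = 0, 1, …:
  i=0: 869   i=1: 646   i=2: 2047   i=3: 635
  i=4: 2269   i=5: 494   i=6: 362   i=7: 753
  i=8: 1334   i=9: 1180     …   i=23: 1800
  i=24: 454
Match at i=24, j=24: x = 24·48 + 24 = 1176.

1176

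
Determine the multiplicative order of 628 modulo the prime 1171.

234

The order of 628 must divide p − 1 = 1170 = 2 · 3^2 · 5 · 13.
Divisors: 1, 2, 3, 5, 6, 9, 10, 13, 15, 18, 26, 30, 39, 45, 65, 78, 90, 117, 130, 195, 234, 390, 585, 1170.
Check each in increasing order: 628^1 ≡ 628;  628^2 ≡ 928;  628^3 ≡ 797;  628^5 ≡ 715;  628^6 ≡ 527;  628^9 ≡ 801;  628^10 ≡ 669;  628^13 ≡ 388;  628^15 ≡ 567;  628^18 ≡ 1064;  628^26 ≡ 656;  628^30 ≡ 635;  628^39 ≡ 421;  628^45 ≡ 548;  628^65 ≡ 991;  628^78 ≡ 420;  628^90 ≡ 528;  628^117 ≡ 1170;  628^130 ≡ 783;  628^195 ≡ 751;  628^234 ≡ 1.
Smallest exponent giving 1 is 234.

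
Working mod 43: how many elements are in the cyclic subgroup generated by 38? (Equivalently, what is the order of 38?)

21

The order of 38 must divide p − 1 = 42 = 2 · 3 · 7.
Divisors: 1, 2, 3, 6, 7, 14, 21, 42.
Check each in increasing order: 38^1 ≡ 38;  38^2 ≡ 25;  38^3 ≡ 4;  38^6 ≡ 16;  38^7 ≡ 6;  38^14 ≡ 36;  38^21 ≡ 1.
Smallest exponent giving 1 is 21.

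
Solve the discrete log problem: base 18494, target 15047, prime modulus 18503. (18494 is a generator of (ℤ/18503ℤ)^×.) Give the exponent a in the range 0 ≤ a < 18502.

11297

Baby-step giant-step with m = ceil(sqrt(18502)) = 137.
Baby table (18494^j mod 18503 for j=0..136):
  0:1  1:18494  2:81  3:17774  4:6561  5:14963  6:13357  7:9308
  8:8743  9:13828  10:5069  11:9888  12:3523  13:5299  14:7818  15:3650
  16:4156  17:18105  18:3582  19:4768  20:12597  21:16148  22:2692  23:12778
  24:14519  25:17353  26:10350  27:17868  28:5715  29:4074  30:340  31:15443
  32:9037  33:11182  34:10380  35:17598  36:8145  37:707  38:12140  39:1758
  40:2681  41:12877  42:13628  43:6869  44:12191  45:1299  46:6812  47:12704
  48:15185  49:11359  50:8787  51:13432  52:8633  53:14818  54:14662  55:16066
  56:3430  57:6136  58:285  59:15938  60:4582  61:14271  62:1082  63:8765
  64:13630  65:6851  66:12353  67:18344  68:1431  69:5624  70:4893  71:11472
  72:7770  73:4082  74:268  75:16091  76:3205  77:8161  78:563  79:13436
  80:8597  81:15142  82:11746  83:5304  84:7773  85:4055  86:511  87:13904
  88:4385  89:16044  90:3628  91:4354  92:16323  93:1117  94:8450  95:16465
  96:18342  97:1449  98:5462  99:6351  100:16853  101:14850  102:14374  103:155
  104:17108  105:12555  106:16526  107:17793  108:6390  109:16502  110:18009  111:4446
  112:15495  113:8569  114:15394  115:9478  116:7213  117:9095  118:10660  119:15078
  120:12322  121:120  122:17423  123:9720  124:5035  125:10194  126:769  127:11582
  128:6780  129:12992  130:12593  131:16184  132:2368  133:15694  134:6778  135:13010
  136:12431
Giant step factor: 18494^(-137) ≡ 11970 (mod 18503).
Scan 15047·11970^i mod 18503 for i = 0, 1, …:
  i=0: 15047   i=1: 4388   i=2: 12846   i=3: 6690
  i=4: 16819   i=5: 10790   i=6: 5360   i=7: 9299
  i=8: 13485   i=9: 13781     …   i=81: 2559
  i=82: 8765
Match at i=82, j=63: a = 82·137 + 63 = 11297.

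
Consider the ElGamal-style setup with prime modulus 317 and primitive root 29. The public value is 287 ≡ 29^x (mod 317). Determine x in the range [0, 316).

Baby-step giant-step with m = ceil(sqrt(316)) = 18.
Baby table (29^j mod 317 for j=0..17):
  0:1  1:29  2:207  3:297  4:54  5:298  6:83  7:188
  8:63  9:242  10:44  11:8  12:232  13:71  14:157  15:115
  16:165  17:30
Giant step factor: 29^(-18) ≡ 90 (mod 317).
Scan 287·90^i mod 317 for i = 0, 1, …:
  i=0: 287   i=1: 153   i=2: 139   i=3: 147
  i=4: 233   i=5: 48   i=6: 199   i=7: 158
  i=8: 272   i=9: 71
Match at i=9, j=13: x = 9·18 + 13 = 175.

175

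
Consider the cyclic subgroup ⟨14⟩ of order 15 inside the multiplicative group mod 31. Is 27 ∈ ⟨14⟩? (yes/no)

no

⟨14⟩ has order 15; its elements mod 31 are {1, 2, 4, 5, 7, 8, 9, 10, 14, 16, 18, 19, 20, 25, 28}.
27 is not in this set.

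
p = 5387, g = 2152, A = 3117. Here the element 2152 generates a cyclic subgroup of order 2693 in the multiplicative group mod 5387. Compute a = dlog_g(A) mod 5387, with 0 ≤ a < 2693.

Baby-step giant-step with m = ceil(sqrt(2693)) = 52.
Baby table (2152^j mod 5387 for j=0..51):
  0:1  1:2152  2:3671  3:2650  4:3354  5:4615  6:3239  7:4937
  8:1260  9:1859  10:3414  11:4447  12:2632  13:2327  14:3181  15:4022
  16:3822  17:4382  18:2814  19:740  20:3315  21:1492  22:132  23:3940
  24:5129  25:5032  26:994  27:449  28:1975  29:5244  30:4710  31:2973
  32:3527  33:5208  34:2656  35:105  36:5093  37:2978  38:3513  39:2015
  40:5132  41:714  42:1233  43:3012  44:1263  45:2928  46:3653  47:1623
  48:1920  49:11  50:2124  51:2672
Giant step factor: 2152^(-52) ≡ 698 (mod 5387).
Scan 3117·698^i mod 5387 for i = 0, 1, …:
  i=0: 3117   i=1: 4705   i=2: 3407   i=3: 2419
  i=4: 2331   i=5: 164   i=6: 1345   i=7: 1472
  i=8: 3926   i=9: 3752     …   i=25: 4143
  i=26: 4382
Match at i=26, j=17: a = 26·52 + 17 = 1369.

1369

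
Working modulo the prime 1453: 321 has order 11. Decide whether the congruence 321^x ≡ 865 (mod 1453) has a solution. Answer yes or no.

no

865 ∈ ⟨321⟩ iff 865^11 ≡ 1 (mod 1453), since |⟨321⟩| = 11.
865^11 mod 1453 = 1063.
Since 1063 ≠ 1, 865 does not lie in the subgroup.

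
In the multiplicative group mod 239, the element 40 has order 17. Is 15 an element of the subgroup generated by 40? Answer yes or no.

no

15 ∈ ⟨40⟩ iff 15^17 ≡ 1 (mod 239), since |⟨40⟩| = 17.
15^17 mod 239 = 24.
Since 24 ≠ 1, 15 does not lie in the subgroup.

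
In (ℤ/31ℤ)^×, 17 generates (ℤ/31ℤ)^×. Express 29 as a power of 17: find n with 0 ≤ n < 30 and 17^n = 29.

Successive powers of 17 modulo 31:
  17^0=1  17^1=17  17^2=10  17^3=15  17^4=7  17^5=26
  17^6=8  17^7=12  17^8=18  17^9=27  17^10=25  17^11=22
  17^12=2  17^13=3  17^14=20  17^15=30  17^16=14  17^17=21
  17^18=16  17^19=24  17^20=5  17^21=23  17^22=19  17^23=13
  17^24=4  17^25=6  17^26=9  17^27=29
So 17^27 ≡ 29 (mod 31), giving n = 27.

27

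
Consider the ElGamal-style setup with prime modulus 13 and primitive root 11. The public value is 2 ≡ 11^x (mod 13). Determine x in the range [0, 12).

7

Successive powers of 11 modulo 13:
  11^0=1  11^1=11  11^2=4  11^3=5  11^4=3  11^5=7
  11^6=12  11^7=2
So 11^7 ≡ 2 (mod 13), giving x = 7.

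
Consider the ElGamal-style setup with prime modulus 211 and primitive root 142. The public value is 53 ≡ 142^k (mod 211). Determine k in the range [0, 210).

82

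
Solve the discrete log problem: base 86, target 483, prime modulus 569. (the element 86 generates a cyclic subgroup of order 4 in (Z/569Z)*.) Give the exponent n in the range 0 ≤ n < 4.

3

Successive powers of 86 modulo 569:
  86^0=1  86^1=86  86^2=568  86^3=483
So 86^3 ≡ 483 (mod 569), giving n = 3.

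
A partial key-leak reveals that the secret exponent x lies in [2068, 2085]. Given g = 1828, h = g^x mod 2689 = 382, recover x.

2084

Compute 1828^2068 mod 2689 = 1056, then multiply by 1828 repeatedly:
  1828^2068=1056  1828^2069=2355  1828^2070=2540  1828^2071=1906  1828^2072=1913
  1828^2073=1264  1828^2074=741  1828^2075=1981  1828^2076=1874  1828^2077=2575
  1828^2078=1350  1828^2079=1987  1828^2080=2086  1828^2081=206  1828^2082=108
  1828^2083=1127  1828^2084=382
Found 382 at exponent 2084.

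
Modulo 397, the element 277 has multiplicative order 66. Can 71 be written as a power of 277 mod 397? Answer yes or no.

71 ∈ ⟨277⟩ iff 71^66 ≡ 1 (mod 397), since |⟨277⟩| = 66.
71^66 mod 397 = 396.
Since 396 ≠ 1, 71 does not lie in the subgroup.

no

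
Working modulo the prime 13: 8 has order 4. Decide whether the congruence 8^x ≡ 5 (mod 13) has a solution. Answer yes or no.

yes

⟨8⟩ has order 4; its elements mod 13 are {1, 5, 8, 12}.
5 is in this set.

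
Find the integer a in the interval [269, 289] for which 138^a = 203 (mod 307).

275

Compute 138^269 mod 307 = 22, then multiply by 138 repeatedly:
  138^269=22  138^270=273  138^271=220  138^272=274  138^273=51
  138^274=284  138^275=203
Found 203 at exponent 275.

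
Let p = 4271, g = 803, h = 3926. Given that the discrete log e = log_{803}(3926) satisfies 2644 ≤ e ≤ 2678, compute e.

Compute 803^2644 mod 4271 = 1718, then multiply by 803 repeatedly:
  803^2644=1718  803^2645=21  803^2646=4050  803^2647=1919  803^2648=3397
  803^2649=2893  803^2650=3926
Found 3926 at exponent 2650.

2650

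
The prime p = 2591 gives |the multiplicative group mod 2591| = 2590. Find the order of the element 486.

185

The order of 486 must divide p − 1 = 2590 = 2 · 5 · 7 · 37.
Divisors: 1, 2, 5, 7, 10, 14, 35, 37, 70, 74, 185, 259, 370, 518, 1295, 2590.
Check each in increasing order: 486^1 ≡ 486;  486^2 ≡ 415;  486^5 ≡ 1686;  486^7 ≡ 120;  486^10 ≡ 269;  486^14 ≡ 1445;  486^35 ≡ 345;  486^37 ≡ 670;  486^70 ≡ 2430;  486^74 ≡ 657;  486^185 ≡ 1.
Smallest exponent giving 1 is 185.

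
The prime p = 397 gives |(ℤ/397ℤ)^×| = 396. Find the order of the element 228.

99

The order of 228 must divide p − 1 = 396 = 2^2 · 3^2 · 11.
Divisors: 1, 2, 3, 4, 6, 9, 11, 12, 18, 22, 33, 36, 44, 66, 99, 132, 198, 396.
Check each in increasing order: 228^1 ≡ 228;  228^2 ≡ 374;  228^3 ≡ 314;  228^4 ≡ 132;  228^6 ≡ 140;  228^9 ≡ 290;  228^11 ≡ 79;  228^12 ≡ 147;  228^18 ≡ 333;  228^22 ≡ 286;  228^33 ≡ 362;  228^36 ≡ 126;  228^44 ≡ 14;  228^66 ≡ 34;  228^99 ≡ 1.
Smallest exponent giving 1 is 99.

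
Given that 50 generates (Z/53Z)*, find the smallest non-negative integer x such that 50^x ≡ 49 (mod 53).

20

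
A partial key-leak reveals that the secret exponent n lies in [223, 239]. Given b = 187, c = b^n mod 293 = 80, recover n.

235

Compute 187^223 mod 293 = 52, then multiply by 187 repeatedly:
  187^223=52  187^224=55  187^225=30  187^226=43  187^227=130
  187^228=284  187^229=75  187^230=254  187^231=32  187^232=124
  187^233=41  187^234=49  187^235=80
Found 80 at exponent 235.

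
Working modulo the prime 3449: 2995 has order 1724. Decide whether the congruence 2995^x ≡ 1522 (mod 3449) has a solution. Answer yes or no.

yes

1522 ∈ ⟨2995⟩ iff 1522^1724 ≡ 1 (mod 3449), since |⟨2995⟩| = 1724.
1522^1724 mod 3449 = 1.
Since 1 = 1, 1522 lies in the subgroup.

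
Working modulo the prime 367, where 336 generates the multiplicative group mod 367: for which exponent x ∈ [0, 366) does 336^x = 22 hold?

Baby-step giant-step with m = ceil(sqrt(366)) = 20.
Baby table (336^j mod 367 for j=0..19):
  0:1  1:336  2:227  3:303  4:149  5:152  6:59  7:6
  8:181  9:261  10:350  11:160  12:178  13:354  14:36  15:352
  16:98  17:265  18:226  19:334
Giant step factor: 336^(-20) ≡ 287 (mod 367).
Scan 22·287^i mod 367 for i = 0, 1, …:
  i=0: 22   i=1: 75   i=2: 239   i=3: 331
  i=4: 311   i=5: 76   i=6: 159   i=7: 125
  i=8: 276   i=9: 307   i=10: 29   i=11: 249
  i=12: 265
Match at i=12, j=17: x = 12·20 + 17 = 257.

257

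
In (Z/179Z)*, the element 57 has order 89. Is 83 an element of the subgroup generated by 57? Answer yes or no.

yes

83 ∈ ⟨57⟩ iff 83^89 ≡ 1 (mod 179), since |⟨57⟩| = 89.
83^89 mod 179 = 1.
Since 1 = 1, 83 lies in the subgroup.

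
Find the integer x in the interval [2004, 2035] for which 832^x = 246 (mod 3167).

Compute 832^2004 mod 3167 = 387, then multiply by 832 repeatedly:
  832^2004=387  832^2005=2117  832^2006=492  832^2007=801  832^2008=1362
  832^2009=2565  832^2010=2689  832^2011=1346  832^2012=1921  832^2013=2104
  832^2014=2344  832^2015=2503  832^2016=1777  832^2017=2642  832^2018=246
Found 246 at exponent 2018.

2018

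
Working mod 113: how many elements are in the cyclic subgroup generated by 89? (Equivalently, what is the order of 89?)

The order of 89 must divide p − 1 = 112 = 2^4 · 7.
Divisors: 1, 2, 4, 7, 8, 14, 16, 28, 56, 112.
Check each in increasing order: 89^1 ≡ 89;  89^2 ≡ 11;  89^4 ≡ 8;  89^7 ≡ 35;  89^8 ≡ 64;  89^14 ≡ 95;  89^16 ≡ 28;  89^28 ≡ 98;  89^56 ≡ 112;  89^112 ≡ 1.
Smallest exponent giving 1 is 112.

112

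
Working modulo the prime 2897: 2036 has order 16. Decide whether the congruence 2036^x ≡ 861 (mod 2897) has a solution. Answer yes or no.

yes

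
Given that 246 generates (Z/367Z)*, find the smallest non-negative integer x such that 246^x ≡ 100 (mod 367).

Baby-step giant-step with m = ceil(sqrt(366)) = 20.
Baby table (246^j mod 367 for j=0..19):
  0:1  1:246  2:328  3:315  4:53  5:193  6:135  7:180
  8:240  9:320  10:182  11:365  12:242  13:78  14:104  15:261
  16:348  17:97  18:7  19:254
Giant step factor: 246^(-20) ≡ 82 (mod 367).
Scan 100·82^i mod 367 for i = 0, 1, …:
  i=0: 100   i=1: 126   i=2: 56   i=3: 188
  i=4: 2   i=5: 164   i=6: 236   i=7: 268
  i=8: 323   i=9: 62   i=10: 313   i=11: 343
  i=12: 234   i=13: 104
Match at i=13, j=14: x = 13·20 + 14 = 274.

274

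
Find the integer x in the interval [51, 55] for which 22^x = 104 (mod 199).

52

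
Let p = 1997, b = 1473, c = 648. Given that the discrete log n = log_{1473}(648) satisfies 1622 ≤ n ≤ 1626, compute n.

1625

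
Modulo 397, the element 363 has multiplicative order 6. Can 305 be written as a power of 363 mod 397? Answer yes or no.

⟨363⟩ has order 6; its elements mod 397 are {1, 34, 35, 362, 363, 396}.
305 is not in this set.

no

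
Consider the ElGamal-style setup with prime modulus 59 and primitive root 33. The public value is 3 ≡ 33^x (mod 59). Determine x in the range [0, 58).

20

Baby-step giant-step with m = ceil(sqrt(58)) = 8.
Baby table (33^j mod 59 for j=0..7):
  0:1  1:33  2:27  3:6  4:21  5:44  6:36  7:8
Giant step factor: 33^(-8) ≡ 19 (mod 59).
Scan 3·19^i mod 59 for i = 0, 1, …:
  i=0: 3   i=1: 57   i=2: 21
Match at i=2, j=4: x = 2·8 + 4 = 20.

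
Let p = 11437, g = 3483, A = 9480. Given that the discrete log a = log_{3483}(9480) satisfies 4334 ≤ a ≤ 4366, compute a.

4345

Compute 3483^4334 mod 11437 = 915, then multiply by 3483 repeatedly:
  3483^4334=915  3483^4335=7459  3483^4336=6270  3483^4337=5177  3483^4338=6779
  3483^4339=5289  3483^4340=8017  3483^4341=5494  3483^4342=1501  3483^4343=1274
  3483^4344=11223  3483^4345=9480
Found 9480 at exponent 4345.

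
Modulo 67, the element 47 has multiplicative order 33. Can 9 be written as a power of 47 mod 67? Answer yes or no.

9 ∈ ⟨47⟩ iff 9^33 ≡ 1 (mod 67), since |⟨47⟩| = 33.
9^33 mod 67 = 1.
Since 1 = 1, 9 lies in the subgroup.

yes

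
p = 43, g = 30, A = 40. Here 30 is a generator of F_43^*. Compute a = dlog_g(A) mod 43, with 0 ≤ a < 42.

2

Baby-step giant-step with m = ceil(sqrt(42)) = 7.
Baby table (30^j mod 43 for j=0..6):
  0:1  1:30  2:40  3:39  4:9  5:12  6:16
Giant step factor: 30^(-7) ≡ 37 (mod 43).
Scan 40·37^i mod 43 for i = 0, 1, …:
  i=0: 40
Match at i=0, j=2: a = 0·7 + 2 = 2.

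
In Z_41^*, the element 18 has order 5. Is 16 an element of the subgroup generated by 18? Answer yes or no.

yes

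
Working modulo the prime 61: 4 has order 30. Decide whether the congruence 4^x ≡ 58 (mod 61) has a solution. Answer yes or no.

yes

58 ∈ ⟨4⟩ iff 58^30 ≡ 1 (mod 61), since |⟨4⟩| = 30.
58^30 mod 61 = 1.
Since 1 = 1, 58 lies in the subgroup.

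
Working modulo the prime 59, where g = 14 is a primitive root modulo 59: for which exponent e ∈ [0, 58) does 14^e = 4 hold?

Baby-step giant-step with m = ceil(sqrt(58)) = 8.
Baby table (14^j mod 59 for j=0..7):
  0:1  1:14  2:19  3:30  4:7  5:39  6:15  7:33
Giant step factor: 14^(-8) ≡ 53 (mod 59).
Scan 4·53^i mod 59 for i = 0, 1, …:
  i=0: 4   i=1: 35   i=2: 26   i=3: 21
  i=4: 51   i=5: 48   i=6: 7
Match at i=6, j=4: e = 6·8 + 4 = 52.

52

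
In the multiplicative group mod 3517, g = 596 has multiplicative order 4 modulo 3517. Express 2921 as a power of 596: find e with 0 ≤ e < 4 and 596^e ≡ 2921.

Successive powers of 596 modulo 3517:
  596^0=1  596^1=596  596^2=3516  596^3=2921
So 596^3 ≡ 2921 (mod 3517), giving e = 3.

3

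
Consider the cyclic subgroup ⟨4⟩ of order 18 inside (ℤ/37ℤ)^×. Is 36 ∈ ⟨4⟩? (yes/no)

yes

⟨4⟩ has order 18; its elements mod 37 are {1, 3, 4, 7, 9, 10, 11, 12, 16, 21, 25, 26, 27, 28, 30, 33, 34, 36}.
36 is in this set.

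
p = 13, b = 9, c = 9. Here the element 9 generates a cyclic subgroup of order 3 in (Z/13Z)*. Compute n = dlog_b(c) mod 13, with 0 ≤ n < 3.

1

Successive powers of 9 modulo 13:
  9^0=1  9^1=9
So 9^1 ≡ 9 (mod 13), giving n = 1.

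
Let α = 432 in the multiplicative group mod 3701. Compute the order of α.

The order of 432 must divide p − 1 = 3700 = 2^2 · 5^2 · 37.
Divisors: 1, 2, 4, 5, 10, 20, 25, 37, 50, 74, 100, 148, 185, 370, 740, 925, 1850, 3700.
Check each in increasing order: 432^1 ≡ 432;  432^2 ≡ 1574;  432^4 ≡ 1507;  432^5 ≡ 3349;  432^10 ≡ 1771;  432^20 ≡ 1694;  432^25 ≡ 3274;  432^37 ≡ 454;  432^50 ≡ 980;  432^74 ≡ 2561;  432^100 ≡ 1841;  432^148 ≡ 549;  432^185 ≡ 1279;  432^370 ≡ 3700;  432^740 ≡ 1.
Smallest exponent giving 1 is 740.

740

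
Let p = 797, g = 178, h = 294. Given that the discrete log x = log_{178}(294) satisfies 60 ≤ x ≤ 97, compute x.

Compute 178^60 mod 797 = 10, then multiply by 178 repeatedly:
  178^60=10  178^61=186  178^62=431  178^63=206  178^64=6
  178^65=271  178^66=418  178^67=283  178^68=163  178^69=322
  178^70=729  178^71=648  178^72=576  178^73=512  178^74=278
  178^75=70  178^76=505  178^77=626  178^78=645  178^79=42
  178^80=303  178^81=535  178^82=387  178^83=344  178^84=660
  178^85=321  178^86=551  178^87=47  178^88=396  178^89=352
  178^90=490  178^91=347  178^92=397  178^93=530  178^94=294
Found 294 at exponent 94.

94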